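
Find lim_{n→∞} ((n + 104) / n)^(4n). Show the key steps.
lim = e^416

Rewrite as (1 + 104/n)^(4n). By the standard limit (1 + x/n)^n → e^x, we have (1 + 104/n)^n → e^104, and raising to the 4th power gives e^416.
More precisely, ln[(1 + 104/n)^(4n)] = 4n · ln(1 + 104/n) = 4n · (104/n + O(1/n^2)) = 416 + O(1/n) → 416.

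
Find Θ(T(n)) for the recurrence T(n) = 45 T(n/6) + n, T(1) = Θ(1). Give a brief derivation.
T(n) = Θ(n^(log_6 45))

Master theorem: compare f(n) = n to n^(log_6 45) where log_6 45 ≈ 2.125. Since 1 < log_6 45, we have f(n) = O(n^(log_6 45 − ε)) for some ε > 0 — Case 1. Hence T(n) = Θ(n^(log_6 45)).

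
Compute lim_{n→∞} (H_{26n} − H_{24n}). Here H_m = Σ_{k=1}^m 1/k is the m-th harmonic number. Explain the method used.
lim = ln(26/24) = ln(13/12)

Euler-Maclaurin gives H_m = ln m + γ + 1/(2m) + O(1/m^2). The γ and O(1/m) terms cancel in the difference:
  H_{26n} − H_{24n} = ln(26n) − ln(24n) + O(1/n) = ln(26/24) + O(1/n).
Hence the limit is ln(26/24) = ln(13/12).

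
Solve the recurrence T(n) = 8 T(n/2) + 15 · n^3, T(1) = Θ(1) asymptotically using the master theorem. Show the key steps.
T(n) = Θ(n^3 log n)

log_2 8 = 3, and f(n) = 15 · n^3 = Θ(n^(log_2 8)). This is Case 2 of the master theorem: T(n) = Θ(f(n) · log n) = Θ(n^3 log n).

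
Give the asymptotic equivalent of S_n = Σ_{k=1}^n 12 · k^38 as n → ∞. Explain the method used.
S_n ~ 4 · n^39 / 13

By integral comparison (Euler-Maclaurin), Σ_{k=1}^n 12 · k^38 = 12 · ∫_0^n x^38 dx + O(n^38) = 12 · n^39/39 = 4 · n^39 / 13 + O(n^38). (Equivalently, Faulhaber's formula gives the same leading term.)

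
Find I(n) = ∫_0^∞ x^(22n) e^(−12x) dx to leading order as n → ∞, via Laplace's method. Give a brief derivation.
I(n) ~ (sqrt(2π·22n) / 12) · (22n/(12e))^(22n)

Write the integrand as exp(22n ln x − 12x) and set f(x) = 22n ln x − 12x. Then f'(x) = 22n/x − 12 = 0 at x* = 22n/12, and f''(x*) = −22n/x*^2 = −12^2/(22n). Laplace's method (interior maximum) gives
  I(n) ~ e^(f(x*)) · sqrt(2π / |f''(x*)|)
        = exp(22n ln(22n/12) − 22n) · sqrt(2π · 22n / 12^2)
        = (22n/12)^(22n) e^(−22n) · sqrt(2π·22n) / 12
        = (sqrt(2π·22n) / 12) · (22n/(12e))^(22n).
This matches Γ(22n+1)/12^(22n+1) with Stirling applied to Γ.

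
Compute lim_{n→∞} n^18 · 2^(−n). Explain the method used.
lim = 0

Exponentials with base > 1 dominate every fixed polynomial: for any fixed c, n^c / 2^n → 0 as n → ∞ (e.g. by the ratio test, or by writing 2^n = e^(n ln 2) and noting e^(n ln 2) / n^c → ∞). Hence n^18 · 2^(−n) = n^18 / 2^n → 0.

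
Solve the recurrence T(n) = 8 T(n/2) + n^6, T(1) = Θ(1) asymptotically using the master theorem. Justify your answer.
T(n) = Θ(n^6)

log_2 8 ≈ 3.000. f(n) = n^6 dominates n^(log_2 8) since 6 > 3.000, and the regularity condition a·f(n/b) = 8·(n/2)^6 = (8/64)·n^6 ≤ c·f(n) holds with c = 8/64 ≈ 0.125 < 1. So this is Case 3: T(n) = Θ(f(n)) = Θ(n^6).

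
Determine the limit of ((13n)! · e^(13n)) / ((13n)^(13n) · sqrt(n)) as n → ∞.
lim = sqrt(2π·13)

Stirling: (13n)! ~ sqrt(2π·13n) · (13n/e)^(13n). Hence
  (13n)! · e^(13n) / (13n)^(13n) ~ sqrt(2π·13n).
Dividing by sqrt(n): sqrt(2π·13n) / sqrt(n) = sqrt(2π·13) · n^((1−1)/2), so the limit is sqrt(2π·13).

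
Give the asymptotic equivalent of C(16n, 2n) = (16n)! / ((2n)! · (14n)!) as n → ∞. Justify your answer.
C(16n, 2n) ~ (16777216/823543)^(2n) · sqrt(4/(7π·2n))

Write N = 2n. Apply Stirling to each factorial:
  (8N)! ~ sqrt(2π·8N) · (8N/e)^(8N),
  N! ~ sqrt(2π N) · (N/e)^N,
  (7N)! ~ sqrt(2π·7N) · (7N/e)^(7N).
The exponential factors combine to (8N)^(8N) / (N^N · (7N)^(7N)) = 8^(8N)/7^(7N) = (8^8/7^7)^N = (16777216/823543)^N.
The square-root prefactors combine to sqrt(2π·8N) / (sqrt(2π N)·sqrt(2π·7N)) = sqrt(8 / (2π·7·N)) = sqrt(4/(7π·2n)).
Substituting N = 2n: C(16n, 2n) ~ (16777216/823543)^(2n) · sqrt(4/(7π·2n)).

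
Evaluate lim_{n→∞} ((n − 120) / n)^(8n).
lim = e^(−960)

Rewrite as (1 − 120/n)^(8n). By the standard limit (1 + x/n)^n → e^x, we have (1 − 120/n)^n → e^(−120), and raising to the 8th power gives e^(−960).
More precisely, ln[(1 − 120/n)^(8n)] = 8n · ln(1 − 120/n) = 8n · (-120/n + O(1/n^2)) = -960 + O(1/n) → -960.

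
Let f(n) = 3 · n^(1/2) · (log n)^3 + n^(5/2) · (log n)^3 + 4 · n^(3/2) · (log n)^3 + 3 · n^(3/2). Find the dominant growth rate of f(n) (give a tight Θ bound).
f(n) ∈ Θ(n^(5/2) · (log n)^3)

Compare the terms by growth order. For large n, n^a · (log n)^b dominates n^a' · (log n)^b' iff a > a', or (a = a' and b > b'). Ranking the 4 terms shows the dominant one is n^(5/2) · (log n)^3. Hence f(n) ∈ Θ(n^(5/2) · (log n)^3).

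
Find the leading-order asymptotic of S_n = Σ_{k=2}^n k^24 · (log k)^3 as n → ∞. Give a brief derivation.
S_n ~ n^25 · (log n)^3 / 25

By integral comparison, S_n = ∫_1^n x^24 · (log x)^3 dx + O(n^24 · (log n)^3). For the integral, the leading term of ∫_1^n x^24 (log x)^3 dx is n^25/25 · (log n)^3 (by repeated integration by parts; each step lowers the log-exponent and produces a relatively O(1/log n) correction). Hence S_n ~ n^25 · (log n)^3 / 25.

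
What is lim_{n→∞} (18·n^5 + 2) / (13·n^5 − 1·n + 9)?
lim = 18/13

For large n the leading n^5 terms dominate both numerator and denominator. Dividing top and bottom by n^5, every other term tends to 0, leaving 18/13.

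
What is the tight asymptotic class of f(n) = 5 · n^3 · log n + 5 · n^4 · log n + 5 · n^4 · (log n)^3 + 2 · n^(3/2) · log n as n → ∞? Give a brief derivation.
f(n) ∈ Θ(n^4 · (log n)^3)

Compare the terms by growth order. For large n, n^a · (log n)^b dominates n^a' · (log n)^b' iff a > a', or (a = a' and b > b'). Ranking the 4 terms shows the dominant one is 5 · n^4 · (log n)^3. Hence f(n) ∈ Θ(n^4 · (log n)^3).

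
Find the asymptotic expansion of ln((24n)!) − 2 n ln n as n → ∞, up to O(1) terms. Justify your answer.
ln((24n)!) − 2 n ln n = 22 n ln n + 24(ln 24 − 1) n + (1/2) ln(2π·24n) + O(1/n)

Stirling: ln((24n)!) = 24n ln(24n) − 24n + (1/2) ln(2π·24n) + O(1/n).
Expand 24n ln(24n) = 24n (ln n + ln 24) = 24n ln n + 24n ln 24.
Subtract 2n ln n: leading term is (24 − 2) n ln n = 22 n ln n. The next term is 24n ln 24 − 24n = 24(ln 24 − 1) n. Then the (1/2) ln(2π·24n) correction.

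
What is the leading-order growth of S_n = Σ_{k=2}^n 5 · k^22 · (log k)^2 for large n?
S_n ~ 5 · n^23 · (log n)^2 / 23

By integral comparison, S_n = ∫_1^n 5 · x^22 · (log x)^2 dx + O(n^22 · (log n)^2). For the integral, the leading term of ∫_1^n x^22 (log x)^2 dx is n^23/23 · (log n)^2 (by repeated integration by parts; each step lowers the log-exponent and produces a relatively O(1/log n) correction). Hence S_n ~ 5 · n^23 · (log n)^2 / 23.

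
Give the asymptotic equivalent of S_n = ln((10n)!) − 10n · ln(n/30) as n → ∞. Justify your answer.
S_n ~ 10n · (ln 300 − 1) + O(ln n)

Stirling: ln((10n)!) = 10n ln(10n) − 10n + O(ln n).
  S_n = 10n ln(10n) − 10n − 10n ln(n/30) + O(ln n)
      = 10n ln(10n) − 10n ln n + 10n ln 30 − 10n + O(ln n)
      = 10n ln 10 + 10n ln 30 − 10n + O(ln n)
      = 10n (ln 300 − 1) + O(ln n).
Numerically ln(300) − 1 ≈ 4.7038.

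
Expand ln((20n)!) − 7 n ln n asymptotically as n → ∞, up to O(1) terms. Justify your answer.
ln((20n)!) − 7 n ln n = 13 n ln n + 20(ln 20 − 1) n + (1/2) ln(2π·20n) + O(1/n)

Stirling: ln((20n)!) = 20n ln(20n) − 20n + (1/2) ln(2π·20n) + O(1/n).
Expand 20n ln(20n) = 20n (ln n + ln 20) = 20n ln n + 20n ln 20.
Subtract 7n ln n: leading term is (20 − 7) n ln n = 13 n ln n. The next term is 20n ln 20 − 20n = 20(ln 20 − 1) n. Then the (1/2) ln(2π·20n) correction.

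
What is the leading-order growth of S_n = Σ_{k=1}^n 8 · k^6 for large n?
S_n ~ 8 · n^7 / 7

By integral comparison (Euler-Maclaurin), Σ_{k=1}^n 8 · k^6 = 8 · ∫_0^n x^6 dx + O(n^6) = 8 · n^7/7 + O(n^6). (Equivalently, Faulhaber's formula gives the same leading term.)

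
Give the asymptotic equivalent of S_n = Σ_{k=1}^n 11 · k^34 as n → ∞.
S_n ~ 11 · n^35 / 35

By integral comparison (Euler-Maclaurin), Σ_{k=1}^n 11 · k^34 = 11 · ∫_0^n x^34 dx + O(n^34) = 11 · n^35/35 + O(n^34). (Equivalently, Faulhaber's formula gives the same leading term.)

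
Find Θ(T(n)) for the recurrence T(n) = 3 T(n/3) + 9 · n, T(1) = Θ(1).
T(n) = Θ(n log n)

log_3 3 = 1, and f(n) = 9 · n = Θ(n^(log_3 3)). This is Case 2 of the master theorem: T(n) = Θ(f(n) · log n) = Θ(n log n).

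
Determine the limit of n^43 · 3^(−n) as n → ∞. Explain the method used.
lim = 0

Exponentials with base > 1 dominate every fixed polynomial: for any fixed c, n^c / 3^n → 0 as n → ∞ (e.g. by the ratio test, or by writing 3^n = e^(n ln 3) and noting e^(n ln 3) / n^c → ∞). Hence n^43 · 3^(−n) = n^43 / 3^n → 0.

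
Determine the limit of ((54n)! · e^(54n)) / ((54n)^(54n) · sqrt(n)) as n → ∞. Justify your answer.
lim = sqrt(2π·54)

Stirling: (54n)! ~ sqrt(2π·54n) · (54n/e)^(54n). Hence
  (54n)! · e^(54n) / (54n)^(54n) ~ sqrt(2π·54n).
Dividing by sqrt(n): sqrt(2π·54n) / sqrt(n) = sqrt(2π·54) · n^((1−1)/2), so the limit is sqrt(2π·54).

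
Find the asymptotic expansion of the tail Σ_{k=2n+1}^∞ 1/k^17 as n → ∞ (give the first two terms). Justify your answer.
Σ_{k>2n} 1/k^17 = 1/(16 · (2n)^16) − 1/(2 · (2n)^17) + O(1/(2n)^18)

Compare to the integral: ∫_{2n}^∞ x^(−17) dx = [−x^(−16)/16]_{2n}^∞ = 1/((17−1)·(2n)^16). The Euler-Maclaurin correction adds −f(2n)/2 = −1/(2·(2n)^17). Euler-Maclaurin then gives
  Σ_{k>2n} 1/k^17 = ∫_{2n}^∞ dx/x^17 − 1/(2·(2n)^17) + O(1/(2n)^18).
(Equivalently this is ζ(17) − Σ_{k≤2n} 1/k^17.)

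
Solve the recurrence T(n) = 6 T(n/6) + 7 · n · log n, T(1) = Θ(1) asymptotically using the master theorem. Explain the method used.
T(n) = Θ(n · (log n)^2)

Here log_6 6 = 1 and f(n) = 7 · n · log n = Θ(n^(log_6 6) · (log n)^1). This is the extended Case 2 of the master theorem (f matches the critical exponent up to log factors), giving T(n) = Θ(n^(log_6 6) · (log n)^(1+1)) = Θ(n · (log n)^2).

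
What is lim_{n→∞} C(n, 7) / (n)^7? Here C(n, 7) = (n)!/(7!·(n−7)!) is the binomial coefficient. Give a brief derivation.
lim = 1/7! = 1/5040

With N = n → ∞: C(N, 7) / N^7 = [N(N−1)…(N−6)] / (7! · N^7) = (1/7!) · 1 · (1 − 1/n) · … · (1 − 6/n). Each factor → 1 as N → ∞, so the limit is 1/7! = 1/5040.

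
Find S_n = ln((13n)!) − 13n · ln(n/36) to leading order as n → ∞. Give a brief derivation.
S_n ~ 13n · (ln 468 − 1) + O(ln n)

Stirling: ln((13n)!) = 13n ln(13n) − 13n + O(ln n).
  S_n = 13n ln(13n) − 13n − 13n ln(n/36) + O(ln n)
      = 13n ln(13n) − 13n ln n + 13n ln 36 − 13n + O(ln n)
      = 13n ln 13 + 13n ln 36 − 13n + O(ln n)
      = 13n (ln 468 − 1) + O(ln n).
Numerically ln(468) − 1 ≈ 5.1485.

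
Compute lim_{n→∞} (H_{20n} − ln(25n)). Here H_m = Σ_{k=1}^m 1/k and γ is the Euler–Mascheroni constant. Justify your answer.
lim = ln(4/5) + γ

By Euler-Maclaurin, H_m = ln m + γ + O(1/m). So
  H_{20n} − ln(25n) = ln(20n) + γ − ln(25n) + O(1/n)
                       = ln(20/25) + γ + O(1/n).
Hence the limit is ln(20/25) + γ (= ln(4/5)).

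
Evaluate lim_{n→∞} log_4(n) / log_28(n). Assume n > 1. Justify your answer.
lim = ln(28) / ln(4) = log_4(28)

Change of base: log_4(n) = ln n / ln 4 and log_28(n) = ln n / ln 28. The ratio is (ln n / ln 4) · (ln 28 / ln n) = ln 28 / ln 4, a constant independent of n. So the limit is ln 28 / ln 4 = log_4(28).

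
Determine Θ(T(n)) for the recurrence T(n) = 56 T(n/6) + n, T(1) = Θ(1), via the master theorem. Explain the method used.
T(n) = Θ(n^(log_6 56))

Master theorem: compare f(n) = n to n^(log_6 56) where log_6 56 ≈ 2.247. Since 1 < log_6 56, we have f(n) = O(n^(log_6 56 − ε)) for some ε > 0 — Case 1. Hence T(n) = Θ(n^(log_6 56)).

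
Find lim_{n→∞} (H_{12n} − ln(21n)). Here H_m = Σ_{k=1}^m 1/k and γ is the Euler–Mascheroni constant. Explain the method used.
lim = ln(4/7) + γ

By Euler-Maclaurin, H_m = ln m + γ + O(1/m). So
  H_{12n} − ln(21n) = ln(12n) + γ − ln(21n) + O(1/n)
                       = ln(12/21) + γ + O(1/n).
Hence the limit is ln(12/21) + γ (= ln(4/7)).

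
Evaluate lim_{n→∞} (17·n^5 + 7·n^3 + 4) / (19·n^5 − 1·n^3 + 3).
lim = 17/19

For large n the leading n^5 terms dominate both numerator and denominator. Dividing top and bottom by n^5, every other term tends to 0, leaving 17/19.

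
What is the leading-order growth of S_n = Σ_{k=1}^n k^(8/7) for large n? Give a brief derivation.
S_n ~ (7/15) · n^(15/7)

Integral comparison: Σ_{k=1}^n k^(8/7) = ∫_0^n x^(8/7) dx + O(n^(8/7)). The integral is n^(1 + 8/7) / (1 + 8/7) = n^((8+7)/7) / ((8+7)/7) = (7/15) · n^(15/7).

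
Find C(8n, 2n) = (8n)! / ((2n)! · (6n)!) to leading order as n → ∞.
C(8n, 2n) ~ (256/27)^(2n) · sqrt(2/(3π·2n))

Write N = 2n. Apply Stirling to each factorial:
  (4N)! ~ sqrt(2π·4N) · (4N/e)^(4N),
  N! ~ sqrt(2π N) · (N/e)^N,
  (3N)! ~ sqrt(2π·3N) · (3N/e)^(3N).
The exponential factors combine to (4N)^(4N) / (N^N · (3N)^(3N)) = 4^(4N)/3^(3N) = (4^4/3^3)^N = (256/27)^N.
The square-root prefactors combine to sqrt(2π·4N) / (sqrt(2π N)·sqrt(2π·3N)) = sqrt(4 / (2π·3·N)) = sqrt(2/(3π·2n)).
Substituting N = 2n: C(8n, 2n) ~ (256/27)^(2n) · sqrt(2/(3π·2n)).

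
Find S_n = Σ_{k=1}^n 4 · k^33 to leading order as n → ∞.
S_n ~ 2 · n^34 / 17

By integral comparison (Euler-Maclaurin), Σ_{k=1}^n 4 · k^33 = 4 · ∫_0^n x^33 dx + O(n^33) = 4 · n^34/34 = 2 · n^34 / 17 + O(n^33). (Equivalently, Faulhaber's formula gives the same leading term.)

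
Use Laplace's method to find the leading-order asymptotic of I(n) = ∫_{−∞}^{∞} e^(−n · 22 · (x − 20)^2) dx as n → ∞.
I(n) = sqrt(π/(22n))

Here φ(x) = 22 · (x − 20)^2 has its unique minimum at x* = 20 with φ(x*) = 0 and φ''(x*) = 44. Laplace's method gives
  I(n) ~ e^(−n φ(x*)) · sqrt(2π / (n · φ''(x*))) = sqrt(2π / (44n)) = sqrt(π/(22n)).
This is exact: substituting u = (x − 20)·sqrt(22n) gives I(n) = (1/sqrt(22n)) ∫_{−∞}^{∞} e^(−u^2) du = sqrt(π/(22n)).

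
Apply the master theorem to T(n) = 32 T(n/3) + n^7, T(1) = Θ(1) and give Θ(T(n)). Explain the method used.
T(n) = Θ(n^7)

log_3 32 ≈ 3.155. f(n) = n^7 dominates n^(log_3 32) since 7 > 3.155, and the regularity condition a·f(n/b) = 32·(n/3)^7 = (32/2187)·n^7 ≤ c·f(n) holds with c = 32/2187 ≈ 0.0146 < 1. So this is Case 3: T(n) = Θ(f(n)) = Θ(n^7).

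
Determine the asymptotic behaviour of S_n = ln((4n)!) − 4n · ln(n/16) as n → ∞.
S_n ~ 4n · (ln 64 − 1) + O(ln n)

Stirling: ln((4n)!) = 4n ln(4n) − 4n + O(ln n).
  S_n = 4n ln(4n) − 4n − 4n ln(n/16) + O(ln n)
      = 4n ln(4n) − 4n ln n + 4n ln 16 − 4n + O(ln n)
      = 4n ln 4 + 4n ln 16 − 4n + O(ln n)
      = 4n (ln 64 − 1) + O(ln n).
Numerically ln(64) − 1 ≈ 3.1589.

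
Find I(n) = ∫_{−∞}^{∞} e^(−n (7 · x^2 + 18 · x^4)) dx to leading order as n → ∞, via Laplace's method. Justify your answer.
I(n) ~ sqrt(π/(7n))

φ(x) = 7 · x^2 + 18 · x^4 has its unique global minimum at x* = 0 (since φ'(x) = 14x + 72x^3 = 0 only at x = 0 for real x with both coefficients positive, and φ → ∞ as |x| → ∞). At x* = 0, φ(0) = 0 and φ''(0) = 14. Laplace's method then gives
  I(n) ~ sqrt(2π / (n · φ''(0))) · e^(−n φ(0)) = sqrt(2π / (14n)) = sqrt(π/(7n)).
The 18 · x^4 term contributes only at subleading order (an O(1/n) relative correction).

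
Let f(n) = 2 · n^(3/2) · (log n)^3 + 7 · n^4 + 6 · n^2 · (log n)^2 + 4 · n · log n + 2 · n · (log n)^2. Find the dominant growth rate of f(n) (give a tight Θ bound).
f(n) ∈ Θ(n^4)

Compare the terms by growth order. For large n, n^a · (log n)^b dominates n^a' · (log n)^b' iff a > a', or (a = a' and b > b'). Ranking the 5 terms shows the dominant one is 7 · n^4. Hence f(n) ∈ Θ(n^4).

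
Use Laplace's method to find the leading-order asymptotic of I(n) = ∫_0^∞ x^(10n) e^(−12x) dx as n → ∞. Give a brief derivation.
I(n) ~ (sqrt(2π·10n) / 12) · (10n/(12e))^(10n)

Write the integrand as exp(10n ln x − 12x) and set f(x) = 10n ln x − 12x. Then f'(x) = 10n/x − 12 = 0 at x* = 10n/12, and f''(x*) = −10n/x*^2 = −12^2/(10n). Laplace's method (interior maximum) gives
  I(n) ~ e^(f(x*)) · sqrt(2π / |f''(x*)|)
        = exp(10n ln(10n/12) − 10n) · sqrt(2π · 10n / 12^2)
        = (10n/12)^(10n) e^(−10n) · sqrt(2π·10n) / 12
        = (sqrt(2π·10n) / 12) · (10n/(12e))^(10n).
This matches Γ(10n+1)/12^(10n+1) with Stirling applied to Γ.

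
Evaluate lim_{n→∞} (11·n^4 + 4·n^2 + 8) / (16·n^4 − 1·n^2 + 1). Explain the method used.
lim = 11/16

For large n the leading n^4 terms dominate both numerator and denominator. Dividing top and bottom by n^4, every other term tends to 0, leaving 11/16.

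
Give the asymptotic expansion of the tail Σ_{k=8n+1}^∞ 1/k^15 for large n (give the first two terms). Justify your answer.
Σ_{k>8n} 1/k^15 = 1/(14 · (8n)^14) − 1/(2 · (8n)^15) + O(1/(8n)^16)

Compare to the integral: ∫_{8n}^∞ x^(−15) dx = [−x^(−14)/14]_{8n}^∞ = 1/((15−1)·(8n)^14). The Euler-Maclaurin correction adds −f(8n)/2 = −1/(2·(8n)^15). Euler-Maclaurin then gives
  Σ_{k>8n} 1/k^15 = ∫_{8n}^∞ dx/x^15 − 1/(2·(8n)^15) + O(1/(8n)^16).
(Equivalently this is ζ(15) − Σ_{k≤8n} 1/k^15.)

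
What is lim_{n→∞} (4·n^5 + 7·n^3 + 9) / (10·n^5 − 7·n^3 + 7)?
lim = 4/10 = 2/5

For large n the leading n^5 terms dominate both numerator and denominator. Dividing top and bottom by n^5, every other term tends to 0, leaving 4/10 = 2/5.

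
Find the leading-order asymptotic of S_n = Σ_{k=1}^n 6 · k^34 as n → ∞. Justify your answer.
S_n ~ 6 · n^35 / 35

By integral comparison (Euler-Maclaurin), Σ_{k=1}^n 6 · k^34 = 6 · ∫_0^n x^34 dx + O(n^34) = 6 · n^35/35 + O(n^34). (Equivalently, Faulhaber's formula gives the same leading term.)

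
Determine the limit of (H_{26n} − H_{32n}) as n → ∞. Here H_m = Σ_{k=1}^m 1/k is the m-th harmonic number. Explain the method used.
lim = ln(26/32) = ln(13/16)

Euler-Maclaurin gives H_m = ln m + γ + 1/(2m) + O(1/m^2). The γ and O(1/m) terms cancel in the difference:
  H_{26n} − H_{32n} = ln(26n) − ln(32n) + O(1/n) = ln(26/32) + O(1/n).
Hence the limit is ln(26/32) = ln(13/16).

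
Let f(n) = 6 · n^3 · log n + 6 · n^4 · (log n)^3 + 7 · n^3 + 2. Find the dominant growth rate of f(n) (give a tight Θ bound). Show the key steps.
f(n) ∈ Θ(n^4 · (log n)^3)

Compare the terms by growth order. For large n, n^a · (log n)^b dominates n^a' · (log n)^b' iff a > a', or (a = a' and b > b'). Ranking the 4 terms shows the dominant one is 6 · n^4 · (log n)^3. Hence f(n) ∈ Θ(n^4 · (log n)^3).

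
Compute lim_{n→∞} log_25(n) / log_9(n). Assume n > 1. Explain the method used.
lim = ln(9) / ln(25) = log_25(9)

Change of base: log_25(n) = ln n / ln 25 and log_9(n) = ln n / ln 9. The ratio is (ln n / ln 25) · (ln 9 / ln n) = ln 9 / ln 25, a constant independent of n. So the limit is ln 9 / ln 25 = log_25(9).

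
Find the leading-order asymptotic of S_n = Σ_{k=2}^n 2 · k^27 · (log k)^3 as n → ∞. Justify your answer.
S_n ~ n^28 · (log n)^3 / 14

By integral comparison, S_n = ∫_1^n 2 · x^27 · (log x)^3 dx + O(n^27 · (log n)^3). For the integral, the leading term of ∫_1^n x^27 (log x)^3 dx is n^28/28 · (log n)^3 (by repeated integration by parts; each step lowers the log-exponent and produces a relatively O(1/log n) correction). Hence S_n ~ n^28 · (log n)^3 / 14.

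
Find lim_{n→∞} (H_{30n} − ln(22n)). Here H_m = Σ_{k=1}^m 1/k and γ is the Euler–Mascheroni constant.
lim = ln(15/11) + γ

By Euler-Maclaurin, H_m = ln m + γ + O(1/m). So
  H_{30n} − ln(22n) = ln(30n) + γ − ln(22n) + O(1/n)
                       = ln(30/22) + γ + O(1/n).
Hence the limit is ln(30/22) + γ (= ln(15/11)).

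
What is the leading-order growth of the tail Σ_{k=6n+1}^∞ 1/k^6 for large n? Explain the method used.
Σ_{k>6n} 1/k^6 ~ 1/(5 · (6n)^5)

Compare to the integral: ∫_{6n}^∞ x^(−6) dx = [−x^(−5)/5]_{6n}^∞ = 1/((6−1)·(6n)^5). Euler-Maclaurin then gives
  Σ_{k>6n} 1/k^6 = ∫_{6n}^∞ dx/x^6 − 1/(2·(6n)^6) + O(1/(6n)^7).
(Equivalently this is ζ(6) − Σ_{k≤6n} 1/k^6.)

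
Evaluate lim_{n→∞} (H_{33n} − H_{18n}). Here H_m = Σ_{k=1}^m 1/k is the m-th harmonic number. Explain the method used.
lim = ln(33/18) = ln(11/6)

Euler-Maclaurin gives H_m = ln m + γ + 1/(2m) + O(1/m^2). The γ and O(1/m) terms cancel in the difference:
  H_{33n} − H_{18n} = ln(33n) − ln(18n) + O(1/n) = ln(33/18) + O(1/n).
Hence the limit is ln(33/18) = ln(11/6).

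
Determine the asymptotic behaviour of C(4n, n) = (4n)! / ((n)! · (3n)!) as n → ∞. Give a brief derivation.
C(4n, n) ~ (256/27)^(n) · sqrt(2/(3π·n))

Write N = n. Apply Stirling to each factorial:
  (4N)! ~ sqrt(2π·4N) · (4N/e)^(4N),
  N! ~ sqrt(2π N) · (N/e)^N,
  (3N)! ~ sqrt(2π·3N) · (3N/e)^(3N).
The exponential factors combine to (4N)^(4N) / (N^N · (3N)^(3N)) = 4^(4N)/3^(3N) = (4^4/3^3)^N = (256/27)^N.
The square-root prefactors combine to sqrt(2π·4N) / (sqrt(2π N)·sqrt(2π·3N)) = sqrt(4 / (2π·3·N)) = sqrt(2/(3π·n)).
Substituting N = n: C(4n, n) ~ (256/27)^(n) · sqrt(2/(3π·n)).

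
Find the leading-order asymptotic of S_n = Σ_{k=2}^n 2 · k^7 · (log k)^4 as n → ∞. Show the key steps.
S_n ~ n^8 · (log n)^4 / 4

By integral comparison, S_n = ∫_1^n 2 · x^7 · (log x)^4 dx + O(n^7 · (log n)^4). For the integral, the leading term of ∫_1^n x^7 (log x)^4 dx is n^8/8 · (log n)^4 (by repeated integration by parts; each step lowers the log-exponent and produces a relatively O(1/log n) correction). Hence S_n ~ n^8 · (log n)^4 / 4.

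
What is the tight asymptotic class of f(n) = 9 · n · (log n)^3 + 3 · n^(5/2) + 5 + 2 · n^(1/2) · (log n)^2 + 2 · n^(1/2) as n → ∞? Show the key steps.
f(n) ∈ Θ(n^(5/2))

Compare the terms by growth order. For large n, n^a · (log n)^b dominates n^a' · (log n)^b' iff a > a', or (a = a' and b > b'). Ranking the 5 terms shows the dominant one is 3 · n^(5/2). Hence f(n) ∈ Θ(n^(5/2)).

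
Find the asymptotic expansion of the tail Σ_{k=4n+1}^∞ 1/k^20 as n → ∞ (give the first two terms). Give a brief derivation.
Σ_{k>4n} 1/k^20 = 1/(19 · (4n)^19) − 1/(2 · (4n)^20) + O(1/(4n)^21)

Compare to the integral: ∫_{4n}^∞ x^(−20) dx = [−x^(−19)/19]_{4n}^∞ = 1/((20−1)·(4n)^19). The Euler-Maclaurin correction adds −f(4n)/2 = −1/(2·(4n)^20). Euler-Maclaurin then gives
  Σ_{k>4n} 1/k^20 = ∫_{4n}^∞ dx/x^20 − 1/(2·(4n)^20) + O(1/(4n)^21).
(Equivalently this is ζ(20) − Σ_{k≤4n} 1/k^20.)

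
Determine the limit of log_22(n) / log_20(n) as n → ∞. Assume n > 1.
lim = ln(20) / ln(22) = log_22(20)

Change of base: log_22(n) = ln n / ln 22 and log_20(n) = ln n / ln 20. The ratio is (ln n / ln 22) · (ln 20 / ln n) = ln 20 / ln 22, a constant independent of n. So the limit is ln 20 / ln 22 = log_22(20).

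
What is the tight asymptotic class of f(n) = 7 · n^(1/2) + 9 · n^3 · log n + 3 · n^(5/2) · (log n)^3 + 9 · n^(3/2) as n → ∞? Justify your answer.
f(n) ∈ Θ(n^3 · log n)

Compare the terms by growth order. For large n, n^a · (log n)^b dominates n^a' · (log n)^b' iff a > a', or (a = a' and b > b'). Ranking the 4 terms shows the dominant one is 9 · n^3 · log n. Hence f(n) ∈ Θ(n^3 · log n).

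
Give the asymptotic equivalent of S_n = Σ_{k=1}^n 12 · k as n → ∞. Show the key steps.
S_n ~ 6 · n^2

By integral comparison (Euler-Maclaurin), Σ_{k=1}^n 12 · k = 12 · ∫_0^n x^1 dx + O(n) = 12 · n^2/2 = 6 · n^2 + O(n). (Equivalently, Faulhaber's formula gives the same leading term.)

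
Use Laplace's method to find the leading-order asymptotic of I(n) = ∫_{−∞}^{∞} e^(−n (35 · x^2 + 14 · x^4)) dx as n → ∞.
I(n) ~ sqrt(π/(35n))

φ(x) = 35 · x^2 + 14 · x^4 has its unique global minimum at x* = 0 (since φ'(x) = 70x + 56x^3 = 0 only at x = 0 for real x with both coefficients positive, and φ → ∞ as |x| → ∞). At x* = 0, φ(0) = 0 and φ''(0) = 70. Laplace's method then gives
  I(n) ~ sqrt(2π / (n · φ''(0))) · e^(−n φ(0)) = sqrt(2π / (70n)) = sqrt(π/(35n)).
The 14 · x^4 term contributes only at subleading order (an O(1/n) relative correction).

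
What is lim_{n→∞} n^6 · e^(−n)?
lim = 0

Exponentials with base > 1 dominate every fixed polynomial: for any fixed c, n^c / e^n → 0 as n → ∞ (e.g. by the ratio test, or since e^n grows faster than any power of n). Hence n^6 · e^(−n) = n^6 / e^n → 0.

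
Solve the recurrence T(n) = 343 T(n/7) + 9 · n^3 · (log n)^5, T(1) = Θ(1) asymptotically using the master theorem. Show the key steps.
T(n) = Θ(n^3 · (log n)^6)

Here log_7 343 = 3 and f(n) = 9 · n^3 · (log n)^5 = Θ(n^(log_7 343) · (log n)^5). This is the extended Case 2 of the master theorem (f matches the critical exponent up to log factors), giving T(n) = Θ(n^(log_7 343) · (log n)^(5+1)) = Θ(n^3 · (log n)^6).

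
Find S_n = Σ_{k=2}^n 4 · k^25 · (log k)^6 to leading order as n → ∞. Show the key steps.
S_n ~ 2 · n^26 · (log n)^6 / 13

By integral comparison, S_n = ∫_1^n 4 · x^25 · (log x)^6 dx + O(n^25 · (log n)^6). For the integral, the leading term of ∫_1^n x^25 (log x)^6 dx is n^26/26 · (log n)^6 (by repeated integration by parts; each step lowers the log-exponent and produces a relatively O(1/log n) correction). Hence S_n ~ 2 · n^26 · (log n)^6 / 13.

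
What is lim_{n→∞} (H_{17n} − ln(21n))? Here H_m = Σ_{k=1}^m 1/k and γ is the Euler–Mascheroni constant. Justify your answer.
lim = ln(17/21) + γ

By Euler-Maclaurin, H_m = ln m + γ + O(1/m). So
  H_{17n} − ln(21n) = ln(17n) + γ − ln(21n) + O(1/n)
                       = ln(17/21) + γ + O(1/n).
Hence the limit is ln(17/21) + γ.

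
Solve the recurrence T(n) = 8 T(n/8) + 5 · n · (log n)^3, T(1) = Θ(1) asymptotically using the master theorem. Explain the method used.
T(n) = Θ(n · (log n)^4)

Here log_8 8 = 1 and f(n) = 5 · n · (log n)^3 = Θ(n^(log_8 8) · (log n)^3). This is the extended Case 2 of the master theorem (f matches the critical exponent up to log factors), giving T(n) = Θ(n^(log_8 8) · (log n)^(3+1)) = Θ(n · (log n)^4).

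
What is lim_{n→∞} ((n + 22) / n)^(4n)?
lim = e^88

Rewrite as (1 + 22/n)^(4n). By the standard limit (1 + x/n)^n → e^x, we have (1 + 22/n)^n → e^22, and raising to the 4th power gives e^88.
More precisely, ln[(1 + 22/n)^(4n)] = 4n · ln(1 + 22/n) = 4n · (22/n + O(1/n^2)) = 88 + O(1/n) → 88.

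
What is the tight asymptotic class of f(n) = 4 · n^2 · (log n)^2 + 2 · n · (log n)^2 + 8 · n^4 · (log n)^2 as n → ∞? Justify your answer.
f(n) ∈ Θ(n^4 · (log n)^2)

Compare the terms by growth order. For large n, n^a · (log n)^b dominates n^a' · (log n)^b' iff a > a', or (a = a' and b > b'). Ranking the 3 terms shows the dominant one is 8 · n^4 · (log n)^2. Hence f(n) ∈ Θ(n^4 · (log n)^2).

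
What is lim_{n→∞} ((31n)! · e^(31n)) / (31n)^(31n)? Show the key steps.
lim = ∞

Stirling: (31n)! ~ sqrt(2π·31n) · (31n/e)^(31n). Hence
  (31n)! · e^(31n) / (31n)^(31n) ~ sqrt(2π·31n) = sqrt(2π·31) · sqrt(n) → ∞.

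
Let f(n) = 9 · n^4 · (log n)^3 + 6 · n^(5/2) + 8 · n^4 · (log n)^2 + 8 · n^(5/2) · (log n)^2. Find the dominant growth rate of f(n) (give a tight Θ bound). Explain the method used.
f(n) ∈ Θ(n^4 · (log n)^3)

Compare the terms by growth order. For large n, n^a · (log n)^b dominates n^a' · (log n)^b' iff a > a', or (a = a' and b > b'). Ranking the 4 terms shows the dominant one is 9 · n^4 · (log n)^3. Hence f(n) ∈ Θ(n^4 · (log n)^3).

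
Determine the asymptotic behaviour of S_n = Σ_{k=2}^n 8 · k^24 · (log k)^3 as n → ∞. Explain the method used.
S_n ~ 8 · n^25 · (log n)^3 / 25

By integral comparison, S_n = ∫_1^n 8 · x^24 · (log x)^3 dx + O(n^24 · (log n)^3). For the integral, the leading term of ∫_1^n x^24 (log x)^3 dx is n^25/25 · (log n)^3 (by repeated integration by parts; each step lowers the log-exponent and produces a relatively O(1/log n) correction). Hence S_n ~ 8 · n^25 · (log n)^3 / 25.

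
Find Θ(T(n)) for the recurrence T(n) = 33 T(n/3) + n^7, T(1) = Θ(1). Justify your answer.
T(n) = Θ(n^7)

log_3 33 ≈ 3.183. f(n) = n^7 dominates n^(log_3 33) since 7 > 3.183, and the regularity condition a·f(n/b) = 33·(n/3)^7 = (33/2187)·n^7 ≤ c·f(n) holds with c = 33/2187 ≈ 0.0151 < 1. So this is Case 3: T(n) = Θ(f(n)) = Θ(n^7).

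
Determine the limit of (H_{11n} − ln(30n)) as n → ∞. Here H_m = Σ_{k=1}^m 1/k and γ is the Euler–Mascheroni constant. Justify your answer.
lim = ln(11/30) + γ

By Euler-Maclaurin, H_m = ln m + γ + O(1/m). So
  H_{11n} − ln(30n) = ln(11n) + γ − ln(30n) + O(1/n)
                       = ln(11/30) + γ + O(1/n).
Hence the limit is ln(11/30) + γ.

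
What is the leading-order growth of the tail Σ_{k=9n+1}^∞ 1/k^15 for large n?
Σ_{k>9n} 1/k^15 ~ 1/(14 · (9n)^14)

Compare to the integral: ∫_{9n}^∞ x^(−15) dx = [−x^(−14)/14]_{9n}^∞ = 1/((15−1)·(9n)^14). Euler-Maclaurin then gives
  Σ_{k>9n} 1/k^15 = ∫_{9n}^∞ dx/x^15 − 1/(2·(9n)^15) + O(1/(9n)^16).
(Equivalently this is ζ(15) − Σ_{k≤9n} 1/k^15.)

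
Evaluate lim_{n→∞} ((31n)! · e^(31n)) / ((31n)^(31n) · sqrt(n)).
lim = sqrt(2π·31)

Stirling: (31n)! ~ sqrt(2π·31n) · (31n/e)^(31n). Hence
  (31n)! · e^(31n) / (31n)^(31n) ~ sqrt(2π·31n).
Dividing by sqrt(n): sqrt(2π·31n) / sqrt(n) = sqrt(2π·31) · n^((1−1)/2), so the limit is sqrt(2π·31).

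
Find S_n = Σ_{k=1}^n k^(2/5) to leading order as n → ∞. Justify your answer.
S_n ~ (5/7) · n^(7/5)

Integral comparison: Σ_{k=1}^n k^(2/5) = ∫_0^n x^(2/5) dx + O(n^(2/5)). The integral is n^(1 + 2/5) / (1 + 2/5) = n^((2+5)/5) / ((2+5)/5) = (5/7) · n^(7/5).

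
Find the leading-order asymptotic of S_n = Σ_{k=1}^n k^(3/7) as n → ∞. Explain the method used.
S_n ~ (7/10) · n^(10/7)

Integral comparison: Σ_{k=1}^n k^(3/7) = ∫_0^n x^(3/7) dx + O(n^(3/7)). The integral is n^(1 + 3/7) / (1 + 3/7) = n^((3+7)/7) / ((3+7)/7) = (7/10) · n^(10/7).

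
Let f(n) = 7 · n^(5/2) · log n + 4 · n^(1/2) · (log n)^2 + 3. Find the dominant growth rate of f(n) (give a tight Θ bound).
f(n) ∈ Θ(n^(5/2) · log n)

Compare the terms by growth order. For large n, n^a · (log n)^b dominates n^a' · (log n)^b' iff a > a', or (a = a' and b > b'). Ranking the 3 terms shows the dominant one is 7 · n^(5/2) · log n. Hence f(n) ∈ Θ(n^(5/2) · log n).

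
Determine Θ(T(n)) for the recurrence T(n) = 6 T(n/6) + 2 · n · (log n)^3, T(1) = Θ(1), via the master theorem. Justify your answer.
T(n) = Θ(n · (log n)^4)

Here log_6 6 = 1 and f(n) = 2 · n · (log n)^3 = Θ(n^(log_6 6) · (log n)^3). This is the extended Case 2 of the master theorem (f matches the critical exponent up to log factors), giving T(n) = Θ(n^(log_6 6) · (log n)^(3+1)) = Θ(n · (log n)^4).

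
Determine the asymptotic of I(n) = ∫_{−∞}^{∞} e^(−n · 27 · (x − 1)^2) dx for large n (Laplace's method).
I(n) = sqrt(π/(27n))

Here φ(x) = 27 · (x − 1)^2 has its unique minimum at x* = 1 with φ(x*) = 0 and φ''(x*) = 54. Laplace's method gives
  I(n) ~ e^(−n φ(x*)) · sqrt(2π / (n · φ''(x*))) = sqrt(2π / (54n)) = sqrt(π/(27n)).
This is exact: substituting u = (x − 1)·sqrt(27n) gives I(n) = (1/sqrt(27n)) ∫_{−∞}^{∞} e^(−u^2) du = sqrt(π/(27n)).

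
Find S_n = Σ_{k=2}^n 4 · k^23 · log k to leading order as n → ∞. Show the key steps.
S_n ~ n^24 log n / 6 − n^24 / 144

By integral comparison, S_n = ∫_1^n 4 · x^23 · log x dx + O(n^23 · log n). For the integral, ∫ x^23 log x dx = n^24 log n / 24 − n^24/576 (integration by parts). Hence S_n ~ n^24 log n / 6 − n^24 / 144.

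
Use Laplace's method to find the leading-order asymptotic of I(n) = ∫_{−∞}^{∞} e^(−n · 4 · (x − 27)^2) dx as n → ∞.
I(n) = sqrt(π/(4n))

Here φ(x) = 4 · (x − 27)^2 has its unique minimum at x* = 27 with φ(x*) = 0 and φ''(x*) = 8. Laplace's method gives
  I(n) ~ e^(−n φ(x*)) · sqrt(2π / (n · φ''(x*))) = sqrt(2π / (8n)) = sqrt(π/(4n)).
This is exact: substituting u = (x − 27)·sqrt(4n) gives I(n) = (1/sqrt(4n)) ∫_{−∞}^{∞} e^(−u^2) du = sqrt(π/(4n)).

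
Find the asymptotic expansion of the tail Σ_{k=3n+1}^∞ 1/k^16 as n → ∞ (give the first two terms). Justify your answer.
Σ_{k>3n} 1/k^16 = 1/(15 · (3n)^15) − 1/(2 · (3n)^16) + O(1/(3n)^17)

Compare to the integral: ∫_{3n}^∞ x^(−16) dx = [−x^(−15)/15]_{3n}^∞ = 1/((16−1)·(3n)^15). The Euler-Maclaurin correction adds −f(3n)/2 = −1/(2·(3n)^16). Euler-Maclaurin then gives
  Σ_{k>3n} 1/k^16 = ∫_{3n}^∞ dx/x^16 − 1/(2·(3n)^16) + O(1/(3n)^17).
(Equivalently this is ζ(16) − Σ_{k≤3n} 1/k^16.)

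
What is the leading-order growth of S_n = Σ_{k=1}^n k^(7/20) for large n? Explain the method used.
S_n ~ (20/27) · n^(27/20)

Integral comparison: Σ_{k=1}^n k^(7/20) = ∫_0^n x^(7/20) dx + O(n^(7/20)). The integral is n^(1 + 7/20) / (1 + 7/20) = n^((7+20)/20) / ((7+20)/20) = (20/27) · n^(27/20).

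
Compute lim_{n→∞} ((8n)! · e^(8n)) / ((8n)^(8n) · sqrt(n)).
lim = sqrt(2π·8)

Stirling: (8n)! ~ sqrt(2π·8n) · (8n/e)^(8n). Hence
  (8n)! · e^(8n) / (8n)^(8n) ~ sqrt(2π·8n).
Dividing by sqrt(n): sqrt(2π·8n) / sqrt(n) = sqrt(2π·8) · n^((1−1)/2), so the limit is sqrt(2π·8).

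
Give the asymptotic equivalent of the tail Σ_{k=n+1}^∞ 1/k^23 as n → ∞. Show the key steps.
Σ_{k>n} 1/k^23 ~ 1/(22 · n^22)

Compare to the integral: ∫_{n}^∞ x^(−23) dx = [−x^(−22)/22]_{n}^∞ = 1/((23−1)·n^22). Euler-Maclaurin then gives
  Σ_{k>n} 1/k^23 = ∫_{n}^∞ dx/x^23 − 1/(2·n^23) + O(1/n^24).
(Equivalently this is ζ(23) − Σ_{k≤n} 1/k^23.)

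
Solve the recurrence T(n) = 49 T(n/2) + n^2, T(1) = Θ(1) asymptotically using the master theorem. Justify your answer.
T(n) = Θ(n^(log_2 49))

Master theorem: compare f(n) = n^2 to n^(log_2 49) where log_2 49 ≈ 5.615. Since 2 < log_2 49, we have f(n) = O(n^(log_2 49 − ε)) for some ε > 0 — Case 1. Hence T(n) = Θ(n^(log_2 49)).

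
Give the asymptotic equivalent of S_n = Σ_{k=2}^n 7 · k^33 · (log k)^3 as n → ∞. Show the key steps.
S_n ~ 7 · n^34 · (log n)^3 / 34

By integral comparison, S_n = ∫_1^n 7 · x^33 · (log x)^3 dx + O(n^33 · (log n)^3). For the integral, the leading term of ∫_1^n x^33 (log x)^3 dx is n^34/34 · (log n)^3 (by repeated integration by parts; each step lowers the log-exponent and produces a relatively O(1/log n) correction). Hence S_n ~ 7 · n^34 · (log n)^3 / 34.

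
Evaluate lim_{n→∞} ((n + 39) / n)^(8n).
lim = e^312

Rewrite as (1 + 39/n)^(8n). By the standard limit (1 + x/n)^n → e^x, we have (1 + 39/n)^n → e^39, and raising to the 8th power gives e^312.
More precisely, ln[(1 + 39/n)^(8n)] = 8n · ln(1 + 39/n) = 8n · (39/n + O(1/n^2)) = 312 + O(1/n) → 312.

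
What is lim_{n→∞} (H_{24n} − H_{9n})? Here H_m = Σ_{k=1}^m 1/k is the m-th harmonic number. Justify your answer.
lim = ln(24/9) = ln(8/3)

Euler-Maclaurin gives H_m = ln m + γ + 1/(2m) + O(1/m^2). The γ and O(1/m) terms cancel in the difference:
  H_{24n} − H_{9n} = ln(24n) − ln(9n) + O(1/n) = ln(24/9) + O(1/n).
Hence the limit is ln(24/9) = ln(8/3).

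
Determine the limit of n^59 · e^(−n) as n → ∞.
lim = 0

Exponentials with base > 1 dominate every fixed polynomial: for any fixed c, n^c / e^n → 0 as n → ∞ (e.g. by the ratio test, or since e^n grows faster than any power of n). Hence n^59 · e^(−n) = n^59 / e^n → 0.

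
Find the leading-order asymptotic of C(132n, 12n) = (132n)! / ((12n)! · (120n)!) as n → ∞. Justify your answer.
C(132n, 12n) ~ (285311670611/10000000000)^(12n) · sqrt(11/(20π·12n))

Write N = 12n. Apply Stirling to each factorial:
  (11N)! ~ sqrt(2π·11N) · (11N/e)^(11N),
  N! ~ sqrt(2π N) · (N/e)^N,
  (10N)! ~ sqrt(2π·10N) · (10N/e)^(10N).
The exponential factors combine to (11N)^(11N) / (N^N · (10N)^(10N)) = 11^(11N)/10^(10N) = (11^11/10^10)^N = (285311670611/10000000000)^N.
The square-root prefactors combine to sqrt(2π·11N) / (sqrt(2π N)·sqrt(2π·10N)) = sqrt(11 / (2π·10·N)) = sqrt(11/(20π·12n)).
Substituting N = 12n: C(132n, 12n) ~ (285311670611/10000000000)^(12n) · sqrt(11/(20π·12n)).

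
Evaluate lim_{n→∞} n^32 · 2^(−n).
lim = 0

Exponentials with base > 1 dominate every fixed polynomial: for any fixed c, n^c / 2^n → 0 as n → ∞ (e.g. by the ratio test, or by writing 2^n = e^(n ln 2) and noting e^(n ln 2) / n^c → ∞). Hence n^32 · 2^(−n) = n^32 / 2^n → 0.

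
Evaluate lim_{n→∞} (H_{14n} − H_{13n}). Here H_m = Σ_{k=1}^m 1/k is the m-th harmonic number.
lim = ln(14/13)

Euler-Maclaurin gives H_m = ln m + γ + 1/(2m) + O(1/m^2). The γ and O(1/m) terms cancel in the difference:
  H_{14n} − H_{13n} = ln(14n) − ln(13n) + O(1/n) = ln(14/13) + O(1/n).
Hence the limit is ln(14/13).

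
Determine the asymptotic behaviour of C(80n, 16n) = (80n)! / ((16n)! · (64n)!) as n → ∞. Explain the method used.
C(80n, 16n) ~ (3125/256)^(16n) · sqrt(5/(8π·16n))

Write N = 16n. Apply Stirling to each factorial:
  (5N)! ~ sqrt(2π·5N) · (5N/e)^(5N),
  N! ~ sqrt(2π N) · (N/e)^N,
  (4N)! ~ sqrt(2π·4N) · (4N/e)^(4N).
The exponential factors combine to (5N)^(5N) / (N^N · (4N)^(4N)) = 5^(5N)/4^(4N) = (5^5/4^4)^N = (3125/256)^N.
The square-root prefactors combine to sqrt(2π·5N) / (sqrt(2π N)·sqrt(2π·4N)) = sqrt(5 / (2π·4·N)) = sqrt(5/(8π·16n)).
Substituting N = 16n: C(80n, 16n) ~ (3125/256)^(16n) · sqrt(5/(8π·16n)).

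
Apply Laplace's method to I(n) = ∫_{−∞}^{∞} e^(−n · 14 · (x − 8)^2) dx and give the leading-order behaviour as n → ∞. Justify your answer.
I(n) = sqrt(π/(14n))

Here φ(x) = 14 · (x − 8)^2 has its unique minimum at x* = 8 with φ(x*) = 0 and φ''(x*) = 28. Laplace's method gives
  I(n) ~ e^(−n φ(x*)) · sqrt(2π / (n · φ''(x*))) = sqrt(2π / (28n)) = sqrt(π/(14n)).
This is exact: substituting u = (x − 8)·sqrt(14n) gives I(n) = (1/sqrt(14n)) ∫_{−∞}^{∞} e^(−u^2) du = sqrt(π/(14n)).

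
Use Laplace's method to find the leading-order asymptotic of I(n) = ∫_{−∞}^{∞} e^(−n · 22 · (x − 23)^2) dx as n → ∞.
I(n) = sqrt(π/(22n))

Here φ(x) = 22 · (x − 23)^2 has its unique minimum at x* = 23 with φ(x*) = 0 and φ''(x*) = 44. Laplace's method gives
  I(n) ~ e^(−n φ(x*)) · sqrt(2π / (n · φ''(x*))) = sqrt(2π / (44n)) = sqrt(π/(22n)).
This is exact: substituting u = (x − 23)·sqrt(22n) gives I(n) = (1/sqrt(22n)) ∫_{−∞}^{∞} e^(−u^2) du = sqrt(π/(22n)).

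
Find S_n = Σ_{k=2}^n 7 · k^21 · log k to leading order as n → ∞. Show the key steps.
S_n ~ 7 · n^22 log n / 22 − 7 · n^22 / 484

By integral comparison, S_n = ∫_1^n 7 · x^21 · log x dx + O(n^21 · log n). For the integral, ∫ x^21 log x dx = n^22 log n / 22 − n^22/484 (integration by parts). Hence S_n ~ 7 · n^22 log n / 22 − 7 · n^22 / 484.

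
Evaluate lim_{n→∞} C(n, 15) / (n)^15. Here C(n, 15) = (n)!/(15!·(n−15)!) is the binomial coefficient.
lim = 1/15! = 1/1307674368000

With N = n → ∞: C(N, 15) / N^15 = [N(N−1)…(N−14)] / (15! · N^15) = (1/15!) · 1 · (1 − 1/n) · … · (1 − 14/n). Each factor → 1 as N → ∞, so the limit is 1/15! = 1/1307674368000.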